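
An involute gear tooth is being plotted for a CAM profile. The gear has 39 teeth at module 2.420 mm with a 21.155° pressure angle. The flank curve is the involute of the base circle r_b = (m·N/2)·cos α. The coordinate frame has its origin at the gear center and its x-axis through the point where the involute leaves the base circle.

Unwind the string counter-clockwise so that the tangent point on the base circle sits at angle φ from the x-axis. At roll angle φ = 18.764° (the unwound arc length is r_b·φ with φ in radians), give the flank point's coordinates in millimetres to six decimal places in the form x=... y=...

pitch radius r_p = m·N/2 = 2.420·39/2 = 47.190000
base radius r_b = r_p·cos α = 47.190000·cos 21.155° = 44.009749
roll angle φ = 18.764° = 0.32749358 rad
x = r_b·(cos φ + φ·sin φ) = 44.009749·(0.94685156 + 0.32749358·0.32167083) = 46.306913
y = r_b·(sin φ − φ·cos φ) = 44.009749·(0.32167083 − 0.32749358·0.94685156) = 0.509766

x=46.306913 y=0.509766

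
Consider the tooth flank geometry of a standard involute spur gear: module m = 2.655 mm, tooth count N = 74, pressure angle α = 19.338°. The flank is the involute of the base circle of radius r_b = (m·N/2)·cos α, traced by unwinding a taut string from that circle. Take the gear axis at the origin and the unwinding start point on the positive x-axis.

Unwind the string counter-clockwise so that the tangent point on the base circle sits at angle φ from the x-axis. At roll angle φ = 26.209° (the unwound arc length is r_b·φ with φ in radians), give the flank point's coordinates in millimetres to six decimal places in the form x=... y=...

pitch radius r_p = m·N/2 = 2.655·74/2 = 98.235000
base radius r_b = r_p·cos α = 98.235000·cos 19.338° = 92.692732
roll angle φ = 26.209° = 0.45743334 rad
x = r_b·(cos φ + φ·sin φ) = 92.692732·(0.89718901 + 0.45743334·0.44164679) = 101.889054
y = r_b·(sin φ − φ·cos φ) = 92.692732·(0.44164679 − 0.45743334·0.89718901) = 2.895964

x=101.889054 y=2.895964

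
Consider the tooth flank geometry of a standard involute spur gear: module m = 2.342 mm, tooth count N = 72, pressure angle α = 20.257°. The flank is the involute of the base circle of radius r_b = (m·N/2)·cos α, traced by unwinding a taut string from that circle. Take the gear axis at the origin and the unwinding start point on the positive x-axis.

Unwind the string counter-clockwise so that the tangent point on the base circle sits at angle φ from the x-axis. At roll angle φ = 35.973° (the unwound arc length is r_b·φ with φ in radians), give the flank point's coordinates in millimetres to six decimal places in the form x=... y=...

x=93.183952 y=6.271695

pitch radius r_p = m·N/2 = 2.342·72/2 = 84.312000
base radius r_b = r_p·cos α = 84.312000·cos 20.257° = 79.097222
roll angle φ = 35.973° = 0.62784729 rad
x = r_b·(cos φ + φ·sin φ) = 79.097222·(0.80929389 + 0.62784729·0.58740395) = 93.183952
y = r_b·(sin φ − φ·cos φ) = 79.097222·(0.58740395 − 0.62784729·0.80929389) = 6.271695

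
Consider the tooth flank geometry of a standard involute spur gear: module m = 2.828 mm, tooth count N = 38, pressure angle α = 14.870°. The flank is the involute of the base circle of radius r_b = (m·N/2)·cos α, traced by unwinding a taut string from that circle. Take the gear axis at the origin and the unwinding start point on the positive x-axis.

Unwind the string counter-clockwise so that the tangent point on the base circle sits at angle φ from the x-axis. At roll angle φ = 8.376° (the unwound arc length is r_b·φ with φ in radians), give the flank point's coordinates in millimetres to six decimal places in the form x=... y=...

pitch radius r_p = m·N/2 = 2.828·38/2 = 53.732000
base radius r_b = r_p·cos α = 53.732000·cos 14.870° = 51.932547
roll angle φ = 8.376° = 0.14618878 rad
x = r_b·(cos φ + φ·sin φ) = 51.932547·(0.98933344 + 0.14618878·0.14566863) = 52.484515
y = r_b·(sin φ − φ·cos φ) = 51.932547·(0.14566863 − 0.14618878·0.98933344) = 0.053967

x=52.484515 y=0.053967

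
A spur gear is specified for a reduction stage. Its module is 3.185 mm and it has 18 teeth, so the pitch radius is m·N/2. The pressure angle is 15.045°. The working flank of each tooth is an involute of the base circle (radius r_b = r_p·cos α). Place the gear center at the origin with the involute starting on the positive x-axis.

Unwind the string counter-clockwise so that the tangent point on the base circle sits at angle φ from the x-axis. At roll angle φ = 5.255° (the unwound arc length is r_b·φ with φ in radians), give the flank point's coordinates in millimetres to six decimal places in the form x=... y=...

x=27.798616 y=0.007113

pitch radius r_p = m·N/2 = 3.185·18/2 = 28.665000
base radius r_b = r_p·cos α = 28.665000·cos 15.045° = 27.682428
roll angle φ = 5.255° = 0.09171705 rad
x = r_b·(cos φ + φ·sin φ) = 27.682428·(0.99579694 + 0.09171705·0.09158852) = 27.798616
y = r_b·(sin φ − φ·cos φ) = 27.682428·(0.09158852 − 0.09171705·0.99579694) = 0.007113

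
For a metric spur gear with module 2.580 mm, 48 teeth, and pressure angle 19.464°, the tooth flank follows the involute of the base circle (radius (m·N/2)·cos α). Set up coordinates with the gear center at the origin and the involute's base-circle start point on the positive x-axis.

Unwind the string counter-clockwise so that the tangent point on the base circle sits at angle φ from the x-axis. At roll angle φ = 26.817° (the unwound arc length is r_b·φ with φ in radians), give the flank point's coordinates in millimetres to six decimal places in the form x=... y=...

pitch radius r_p = m·N/2 = 2.580·48/2 = 61.920000
base radius r_b = r_p·cos α = 61.920000·cos 19.464° = 58.381337
roll angle φ = 26.817° = 0.46804495 rad
x = r_b·(cos φ + φ·sin φ) = 58.381337·(0.89245200 + 0.46804495·0.45114236) = 64.430046
y = r_b·(sin φ − φ·cos φ) = 58.381337·(0.45114236 − 0.46804495·0.89245200) = 1.951963

x=64.430046 y=1.951963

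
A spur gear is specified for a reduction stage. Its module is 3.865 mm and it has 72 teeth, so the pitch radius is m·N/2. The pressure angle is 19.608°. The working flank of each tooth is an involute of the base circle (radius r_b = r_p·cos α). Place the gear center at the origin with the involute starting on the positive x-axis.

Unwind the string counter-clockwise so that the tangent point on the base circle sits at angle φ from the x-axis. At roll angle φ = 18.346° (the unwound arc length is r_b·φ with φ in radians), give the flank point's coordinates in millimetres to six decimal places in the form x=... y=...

x=137.619276 y=1.419658

pitch radius r_p = m·N/2 = 3.865·72/2 = 139.140000
base radius r_b = r_p·cos α = 139.140000·cos 19.608° = 131.071356
roll angle φ = 18.346° = 0.32019810 rad
x = r_b·(cos φ + φ·sin φ) = 131.071356·(0.94917308 + 0.32019810·0.31475460) = 137.619276
y = r_b·(sin φ − φ·cos φ) = 131.071356·(0.31475460 − 0.32019810·0.94917308) = 1.419658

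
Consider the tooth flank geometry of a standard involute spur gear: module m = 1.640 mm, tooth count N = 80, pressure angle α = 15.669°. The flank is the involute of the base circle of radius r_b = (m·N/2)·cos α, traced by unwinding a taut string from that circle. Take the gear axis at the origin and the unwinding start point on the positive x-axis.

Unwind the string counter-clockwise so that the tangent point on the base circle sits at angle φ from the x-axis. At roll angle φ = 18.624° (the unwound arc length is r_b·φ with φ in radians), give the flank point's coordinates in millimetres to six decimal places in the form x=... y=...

pitch radius r_p = m·N/2 = 1.640·80/2 = 65.600000
base radius r_b = r_p·cos α = 65.600000·cos 15.669° = 63.162174
roll angle φ = 18.624° = 0.32505012 rad
x = r_b·(cos φ + φ·sin φ) = 63.162174·(0.94763472 + 0.32505012·0.31935628) = 66.411332
y = r_b·(sin φ − φ·cos φ) = 63.162174·(0.31935628 − 0.32505012·0.94763472) = 0.715470

x=66.411332 y=0.715470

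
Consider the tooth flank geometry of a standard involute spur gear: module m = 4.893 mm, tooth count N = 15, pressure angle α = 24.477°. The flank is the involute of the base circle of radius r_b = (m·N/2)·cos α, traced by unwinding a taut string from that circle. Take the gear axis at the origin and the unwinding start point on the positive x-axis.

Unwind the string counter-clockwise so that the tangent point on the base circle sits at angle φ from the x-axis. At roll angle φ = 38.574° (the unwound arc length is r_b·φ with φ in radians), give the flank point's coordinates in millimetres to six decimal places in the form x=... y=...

x=40.132312 y=3.245785

pitch radius r_p = m·N/2 = 4.893·15/2 = 36.697500
base radius r_b = r_p·cos α = 36.697500·cos 24.477° = 33.399410
roll angle φ = 38.574° = 0.67324331 rad
x = r_b·(cos φ + φ·sin φ) = 33.399410·(0.78180350 + 0.67324331·0.62352489) = 40.132312
y = r_b·(sin φ − φ·cos φ) = 33.399410·(0.62352489 − 0.67324331·0.78180350) = 3.245785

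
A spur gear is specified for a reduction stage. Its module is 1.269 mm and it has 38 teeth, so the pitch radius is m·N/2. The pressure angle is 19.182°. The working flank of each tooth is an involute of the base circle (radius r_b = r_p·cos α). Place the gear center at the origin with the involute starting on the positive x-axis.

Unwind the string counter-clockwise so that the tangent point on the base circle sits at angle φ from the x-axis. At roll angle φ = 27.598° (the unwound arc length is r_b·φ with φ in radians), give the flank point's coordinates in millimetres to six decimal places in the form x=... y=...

x=25.262810 y=0.828785

pitch radius r_p = m·N/2 = 1.269·38/2 = 24.111000
base radius r_b = r_p·cos α = 24.111000·cos 19.182° = 22.772349
roll angle φ = 27.598° = 0.48167597 rad
x = r_b·(cos φ + φ·sin φ) = 22.772349·(0.88621975 + 0.48167597·0.46326510) = 25.262810
y = r_b·(sin φ − φ·cos φ) = 22.772349·(0.46326510 − 0.48167597·0.88621975) = 0.828785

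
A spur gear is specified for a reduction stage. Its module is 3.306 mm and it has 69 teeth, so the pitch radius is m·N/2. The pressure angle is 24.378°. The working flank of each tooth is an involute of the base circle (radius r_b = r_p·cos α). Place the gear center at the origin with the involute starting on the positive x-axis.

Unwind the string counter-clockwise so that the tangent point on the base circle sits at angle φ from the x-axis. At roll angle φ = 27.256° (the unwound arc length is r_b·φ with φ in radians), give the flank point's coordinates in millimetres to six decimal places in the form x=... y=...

x=114.985995 y=3.644201

pitch radius r_p = m·N/2 = 3.306·69/2 = 114.057000
base radius r_b = r_p·cos α = 114.057000·cos 24.378° = 103.887930
roll angle φ = 27.256° = 0.47570694 rad
x = r_b·(cos φ + φ·sin φ) = 103.887930·(0.88896919 + 0.47570694·0.45796701) = 114.985995
y = r_b·(sin φ − φ·cos φ) = 103.887930·(0.45796701 − 0.47570694·0.88896919) = 3.644201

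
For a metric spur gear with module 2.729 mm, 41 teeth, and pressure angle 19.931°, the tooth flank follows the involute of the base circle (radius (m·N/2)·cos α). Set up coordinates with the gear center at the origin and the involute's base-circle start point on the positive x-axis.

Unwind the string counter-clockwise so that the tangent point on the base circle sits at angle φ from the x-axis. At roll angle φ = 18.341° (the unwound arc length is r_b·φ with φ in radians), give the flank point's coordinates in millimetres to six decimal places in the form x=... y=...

x=55.219659 y=0.569189

pitch radius r_p = m·N/2 = 2.729·41/2 = 55.944500
base radius r_b = r_p·cos α = 55.944500·cos 19.931° = 52.593639
roll angle φ = 18.341° = 0.32011084 rad
x = r_b·(cos φ + φ·sin φ) = 52.593639·(0.94920055 + 0.32011084·0.31467177) = 55.219659
y = r_b·(sin φ − φ·cos φ) = 52.593639·(0.31467177 − 0.32011084·0.94920055) = 0.569189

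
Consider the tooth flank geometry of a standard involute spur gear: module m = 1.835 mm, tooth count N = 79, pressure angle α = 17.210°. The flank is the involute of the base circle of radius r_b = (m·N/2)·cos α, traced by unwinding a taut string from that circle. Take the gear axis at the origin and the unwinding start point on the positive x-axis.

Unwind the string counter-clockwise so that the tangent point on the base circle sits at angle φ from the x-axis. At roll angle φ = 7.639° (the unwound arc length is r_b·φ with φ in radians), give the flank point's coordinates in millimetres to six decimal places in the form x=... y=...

x=69.849861 y=0.054599

pitch radius r_p = m·N/2 = 1.835·79/2 = 72.482500
base radius r_b = r_p·cos α = 72.482500·cos 17.210° = 69.237222
roll angle φ = 7.639° = 0.13332570 rad
x = r_b·(cos φ + φ·sin φ) = 69.237222·(0.99112529 + 0.13332570·0.13293106) = 69.849861
y = r_b·(sin φ − φ·cos φ) = 69.237222·(0.13293106 − 0.13332570·0.99112529) = 0.054599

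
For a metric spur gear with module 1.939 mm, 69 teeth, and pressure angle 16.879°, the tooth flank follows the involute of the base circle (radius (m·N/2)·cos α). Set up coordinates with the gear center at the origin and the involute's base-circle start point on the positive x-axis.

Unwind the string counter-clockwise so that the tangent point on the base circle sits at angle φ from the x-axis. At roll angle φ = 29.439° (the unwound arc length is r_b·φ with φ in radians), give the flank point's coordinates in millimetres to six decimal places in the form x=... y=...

x=71.913834 y=2.818667

pitch radius r_p = m·N/2 = 1.939·69/2 = 66.895500
base radius r_b = r_p·cos α = 66.895500·cos 16.879° = 64.013646
roll angle φ = 29.439° = 0.51380748 rad
x = r_b·(cos φ + φ·sin φ) = 64.013646·(0.87087946 + 0.51380748·0.49149666) = 71.913834
y = r_b·(sin φ − φ·cos φ) = 64.013646·(0.49149666 − 0.51380748·0.87087946) = 2.818667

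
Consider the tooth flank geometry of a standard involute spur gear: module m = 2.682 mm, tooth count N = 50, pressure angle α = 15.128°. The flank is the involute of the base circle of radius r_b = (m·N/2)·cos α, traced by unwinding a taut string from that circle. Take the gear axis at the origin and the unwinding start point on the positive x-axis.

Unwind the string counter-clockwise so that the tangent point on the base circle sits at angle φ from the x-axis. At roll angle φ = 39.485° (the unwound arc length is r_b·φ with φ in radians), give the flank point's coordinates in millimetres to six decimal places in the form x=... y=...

pitch radius r_p = m·N/2 = 2.682·50/2 = 67.050000
base radius r_b = r_p·cos α = 67.050000·cos 15.128° = 64.726396
roll angle φ = 39.485° = 0.68914326 rad
x = r_b·(cos φ + φ·sin φ) = 64.726396·(0.77179108 + 0.68914326·0.63587619) = 78.318996
y = r_b·(sin φ − φ·cos φ) = 64.726396·(0.63587619 − 0.68914326·0.77179108) = 6.731647

x=78.318996 y=6.731647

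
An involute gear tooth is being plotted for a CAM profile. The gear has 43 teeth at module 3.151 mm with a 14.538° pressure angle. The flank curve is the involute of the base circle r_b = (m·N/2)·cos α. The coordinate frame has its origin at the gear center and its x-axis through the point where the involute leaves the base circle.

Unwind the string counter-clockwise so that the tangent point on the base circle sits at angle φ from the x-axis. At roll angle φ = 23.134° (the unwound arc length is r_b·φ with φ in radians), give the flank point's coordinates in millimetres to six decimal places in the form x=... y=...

x=70.706854 y=1.415534

pitch radius r_p = m·N/2 = 3.151·43/2 = 67.746500
base radius r_b = r_p·cos α = 67.746500·cos 14.538° = 65.577350
roll angle φ = 23.134° = 0.40376447 rad
x = r_b·(cos φ + φ·sin φ) = 65.577350·(0.91958852 + 0.40376447·0.39288288) = 70.706854
y = r_b·(sin φ − φ·cos φ) = 65.577350·(0.39288288 − 0.40376447·0.91958852) = 1.415534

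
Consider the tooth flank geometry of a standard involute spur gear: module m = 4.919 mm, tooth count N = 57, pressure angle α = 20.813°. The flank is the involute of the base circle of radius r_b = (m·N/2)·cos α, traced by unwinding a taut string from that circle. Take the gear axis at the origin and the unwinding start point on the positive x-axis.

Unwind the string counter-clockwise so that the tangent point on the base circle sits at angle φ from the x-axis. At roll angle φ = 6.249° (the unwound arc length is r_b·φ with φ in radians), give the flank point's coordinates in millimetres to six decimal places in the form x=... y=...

pitch radius r_p = m·N/2 = 4.919·57/2 = 140.191500
base radius r_b = r_p·cos α = 140.191500·cos 20.813° = 131.043315
roll angle φ = 6.249° = 0.10906562 rad
x = r_b·(cos φ + φ·sin φ) = 131.043315·(0.99405824 + 0.10906562·0.10884953) = 131.820399
y = r_b·(sin φ − φ·cos φ) = 131.043315·(0.10884953 − 0.10906562·0.99405824) = 0.056603

x=131.820399 y=0.056603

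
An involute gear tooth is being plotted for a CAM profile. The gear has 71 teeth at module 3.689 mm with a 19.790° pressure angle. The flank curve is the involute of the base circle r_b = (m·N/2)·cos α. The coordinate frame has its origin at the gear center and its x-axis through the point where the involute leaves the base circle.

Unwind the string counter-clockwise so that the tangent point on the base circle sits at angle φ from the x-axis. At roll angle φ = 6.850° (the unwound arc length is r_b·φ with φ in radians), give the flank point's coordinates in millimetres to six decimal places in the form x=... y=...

x=124.102524 y=0.070091

pitch radius r_p = m·N/2 = 3.689·71/2 = 130.959500
base radius r_b = r_p·cos α = 130.959500·cos 19.790° = 123.225016
roll angle φ = 6.850° = 0.11955505 rad
x = r_b·(cos φ + φ·sin φ) = 123.225016·(0.99286180 + 0.11955505·0.11927045) = 124.102524
y = r_b·(sin φ − φ·cos φ) = 123.225016·(0.11927045 − 0.11955505·0.99286180) = 0.070091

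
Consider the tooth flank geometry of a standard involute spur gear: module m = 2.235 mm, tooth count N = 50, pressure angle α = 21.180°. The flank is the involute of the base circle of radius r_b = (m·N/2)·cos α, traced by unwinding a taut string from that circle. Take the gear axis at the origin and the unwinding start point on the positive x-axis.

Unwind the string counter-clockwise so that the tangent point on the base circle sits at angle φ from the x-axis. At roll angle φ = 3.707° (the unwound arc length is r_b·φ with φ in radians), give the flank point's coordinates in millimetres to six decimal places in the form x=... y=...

x=52.209575 y=0.004702

pitch radius r_p = m·N/2 = 2.235·50/2 = 55.875000
base radius r_b = r_p·cos α = 55.875000·cos 21.180° = 52.100642
roll angle φ = 3.707° = 0.06469936 rad
x = r_b·(cos φ + φ·sin φ) = 52.100642·(0.99790773 + 0.06469936·0.06465423) = 52.209575
y = r_b·(sin φ − φ·cos φ) = 52.100642·(0.06465423 − 0.06469936·0.99790773) = 0.004702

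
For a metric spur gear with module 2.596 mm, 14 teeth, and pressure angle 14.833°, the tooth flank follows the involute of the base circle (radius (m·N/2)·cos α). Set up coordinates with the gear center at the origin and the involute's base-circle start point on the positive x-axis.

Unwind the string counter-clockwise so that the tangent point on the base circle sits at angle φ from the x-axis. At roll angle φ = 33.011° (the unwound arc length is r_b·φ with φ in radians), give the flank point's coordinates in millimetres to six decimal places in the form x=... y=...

x=20.244492 y=1.083141

pitch radius r_p = m·N/2 = 2.596·14/2 = 18.172000
base radius r_b = r_p·cos α = 18.172000·cos 14.833° = 17.566438
roll angle φ = 33.011° = 0.57615064 rad
x = r_b·(cos φ + φ·sin φ) = 17.566438·(0.83856599 + 0.57615064·0.54480004) = 20.244492
y = r_b·(sin φ − φ·cos φ) = 17.566438·(0.54480004 − 0.57615064·0.83856599) = 1.083141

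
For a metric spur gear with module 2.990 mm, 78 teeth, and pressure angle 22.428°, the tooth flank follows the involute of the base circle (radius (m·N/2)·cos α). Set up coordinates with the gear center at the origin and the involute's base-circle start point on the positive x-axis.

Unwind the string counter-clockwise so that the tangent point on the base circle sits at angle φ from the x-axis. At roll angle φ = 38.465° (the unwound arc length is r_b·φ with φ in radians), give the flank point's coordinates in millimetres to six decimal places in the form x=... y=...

pitch radius r_p = m·N/2 = 2.990·78/2 = 116.610000
base radius r_b = r_p·cos α = 116.610000·cos 22.428° = 107.789584
roll angle φ = 38.465° = 0.67134090 rad
x = r_b·(cos φ + φ·sin φ) = 107.789584·(0.78298828 + 0.67134090·0.62203645) = 129.410751
y = r_b·(sin φ − φ·cos φ) = 107.789584·(0.62203645 − 0.67134090·0.78298828) = 10.389234

x=129.410751 y=10.389234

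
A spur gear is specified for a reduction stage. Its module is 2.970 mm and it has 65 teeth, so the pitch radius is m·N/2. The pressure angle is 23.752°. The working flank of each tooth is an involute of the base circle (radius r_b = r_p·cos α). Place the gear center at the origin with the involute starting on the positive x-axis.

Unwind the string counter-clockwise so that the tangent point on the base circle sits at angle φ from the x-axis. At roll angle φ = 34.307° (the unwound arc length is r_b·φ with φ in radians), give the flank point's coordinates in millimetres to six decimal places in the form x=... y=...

pitch radius r_p = m·N/2 = 2.970·65/2 = 96.525000
base radius r_b = r_p·cos α = 96.525000·cos 23.752° = 88.349083
roll angle φ = 34.307° = 0.59877011 rad
x = r_b·(cos φ + φ·sin φ) = 88.349083·(0.82602944 + 0.59877011·0.56362697) = 102.795256
y = r_b·(sin φ − φ·cos φ) = 88.349083·(0.56362697 − 0.59877011·0.82602944) = 6.098316

x=102.795256 y=6.098316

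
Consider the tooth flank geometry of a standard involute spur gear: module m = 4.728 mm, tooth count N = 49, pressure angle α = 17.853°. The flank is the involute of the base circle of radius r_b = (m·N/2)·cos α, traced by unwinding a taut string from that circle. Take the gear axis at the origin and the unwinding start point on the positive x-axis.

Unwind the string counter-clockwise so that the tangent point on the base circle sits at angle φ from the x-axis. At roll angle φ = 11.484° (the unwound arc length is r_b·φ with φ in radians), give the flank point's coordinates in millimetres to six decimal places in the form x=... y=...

x=112.450597 y=0.294751

pitch radius r_p = m·N/2 = 4.728·49/2 = 115.836000
base radius r_b = r_p·cos α = 115.836000·cos 17.853° = 110.258058
roll angle φ = 11.484° = 0.20043361 rad
x = r_b·(cos φ + φ·sin φ) = 110.258058·(0.97998034 + 0.20043361·0.19909428) = 112.450597
y = r_b·(sin φ − φ·cos φ) = 110.258058·(0.19909428 − 0.20043361·0.97998034) = 0.294751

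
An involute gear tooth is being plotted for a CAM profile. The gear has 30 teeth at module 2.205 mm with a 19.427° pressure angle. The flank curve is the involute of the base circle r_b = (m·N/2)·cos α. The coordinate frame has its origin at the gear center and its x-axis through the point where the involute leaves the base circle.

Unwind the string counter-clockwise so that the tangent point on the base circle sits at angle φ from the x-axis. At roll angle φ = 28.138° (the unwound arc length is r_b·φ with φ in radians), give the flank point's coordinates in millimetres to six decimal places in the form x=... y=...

pitch radius r_p = m·N/2 = 2.205·30/2 = 33.075000
base radius r_b = r_p·cos α = 33.075000·cos 19.427° = 31.191909
roll angle φ = 28.138° = 0.49110074 rad
x = r_b·(cos φ + φ·sin φ) = 31.191909·(0.88181429 + 0.49110074·0.47159683) = 34.729565
y = r_b·(sin φ − φ·cos φ) = 31.191909·(0.47159683 − 0.49110074·0.88181429) = 1.202048

x=34.729565 y=1.202048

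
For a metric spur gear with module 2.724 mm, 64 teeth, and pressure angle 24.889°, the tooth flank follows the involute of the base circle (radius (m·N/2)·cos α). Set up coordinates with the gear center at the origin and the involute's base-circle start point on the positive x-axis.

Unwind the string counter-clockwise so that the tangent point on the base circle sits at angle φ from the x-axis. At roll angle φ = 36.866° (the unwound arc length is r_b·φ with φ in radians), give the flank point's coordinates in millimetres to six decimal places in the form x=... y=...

pitch radius r_p = m·N/2 = 2.724·64/2 = 87.168000
base radius r_b = r_p·cos α = 87.168000·cos 24.889° = 79.072257
roll angle φ = 36.866° = 0.64343308 rad
x = r_b·(cos φ + φ·sin φ) = 79.072257·(0.80004081 + 0.64343308·0.59994558) = 93.784888
y = r_b·(sin φ − φ·cos φ) = 79.072257·(0.59994558 − 0.64343308·0.80004081) = 6.734810

x=93.784888 y=6.734810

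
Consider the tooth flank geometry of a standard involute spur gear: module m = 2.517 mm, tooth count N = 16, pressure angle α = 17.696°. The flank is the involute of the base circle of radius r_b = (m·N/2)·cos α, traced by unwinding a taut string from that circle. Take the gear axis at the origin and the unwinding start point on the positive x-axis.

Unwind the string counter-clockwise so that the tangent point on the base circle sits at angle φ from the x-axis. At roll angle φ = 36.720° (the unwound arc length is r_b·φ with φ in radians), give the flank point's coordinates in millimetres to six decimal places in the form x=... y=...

pitch radius r_p = m·N/2 = 2.517·16/2 = 20.136000
base radius r_b = r_p·cos α = 20.136000·cos 17.696° = 19.183219
roll angle φ = 36.720° = 0.64088490 rad
x = r_b·(cos φ + φ·sin φ) = 19.183219·(0.80156698 + 0.64088490·0.59790498) = 22.727420
y = r_b·(sin φ − φ·cos φ) = 19.183219·(0.59790498 − 0.64088490·0.80156698) = 1.615089

x=22.727420 y=1.615089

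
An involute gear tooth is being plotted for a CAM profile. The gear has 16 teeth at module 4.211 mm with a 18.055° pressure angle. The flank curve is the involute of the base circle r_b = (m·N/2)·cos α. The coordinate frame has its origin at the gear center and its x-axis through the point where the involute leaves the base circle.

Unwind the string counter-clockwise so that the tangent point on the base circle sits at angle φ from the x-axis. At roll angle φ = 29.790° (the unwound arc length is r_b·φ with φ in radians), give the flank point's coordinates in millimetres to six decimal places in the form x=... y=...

x=36.070206 y=1.460435

pitch radius r_p = m·N/2 = 4.211·16/2 = 33.688000
base radius r_b = r_p·cos α = 33.688000·cos 18.055° = 32.029184
roll angle φ = 29.790° = 0.51993358 rad
x = r_b·(cos φ + φ·sin φ) = 32.029184·(0.86785218 + 0.51993358·0.49682250) = 36.070206
y = r_b·(sin φ − φ·cos φ) = 32.029184·(0.49682250 − 0.51993358·0.86785218) = 1.460435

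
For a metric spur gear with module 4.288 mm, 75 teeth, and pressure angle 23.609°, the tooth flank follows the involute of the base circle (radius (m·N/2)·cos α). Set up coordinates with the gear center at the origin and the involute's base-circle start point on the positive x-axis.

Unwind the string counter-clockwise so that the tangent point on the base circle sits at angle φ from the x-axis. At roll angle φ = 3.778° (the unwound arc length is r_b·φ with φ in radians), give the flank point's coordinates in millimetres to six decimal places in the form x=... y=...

x=147.660976 y=0.014074

pitch radius r_p = m·N/2 = 4.288·75/2 = 160.800000
base radius r_b = r_p·cos α = 160.800000·cos 23.609° = 147.341013
roll angle φ = 3.778° = 0.06593854 rad
x = r_b·(cos φ + φ·sin φ) = 147.341013·(0.99782684 + 0.06593854·0.06589077) = 147.660976
y = r_b·(sin φ − φ·cos φ) = 147.341013·(0.06589077 − 0.06593854·0.99782684) = 0.014074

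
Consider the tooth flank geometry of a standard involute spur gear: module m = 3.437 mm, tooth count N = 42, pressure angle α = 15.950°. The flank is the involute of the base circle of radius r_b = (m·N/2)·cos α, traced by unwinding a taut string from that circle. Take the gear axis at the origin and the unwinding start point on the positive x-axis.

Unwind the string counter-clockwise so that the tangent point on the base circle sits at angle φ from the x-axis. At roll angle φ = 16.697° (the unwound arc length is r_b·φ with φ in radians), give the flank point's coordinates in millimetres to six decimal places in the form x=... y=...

x=72.282851 y=0.567652

pitch radius r_p = m·N/2 = 3.437·42/2 = 72.177000
base radius r_b = r_p·cos α = 72.177000·cos 15.950° = 69.398320
roll angle φ = 16.697° = 0.29141763 rad
x = r_b·(cos φ + φ·sin φ) = 69.398320·(0.95783754 + 0.29141763·0.28731037) = 72.282851
y = r_b·(sin φ − φ·cos φ) = 69.398320·(0.28731037 − 0.29141763·0.95783754) = 0.567652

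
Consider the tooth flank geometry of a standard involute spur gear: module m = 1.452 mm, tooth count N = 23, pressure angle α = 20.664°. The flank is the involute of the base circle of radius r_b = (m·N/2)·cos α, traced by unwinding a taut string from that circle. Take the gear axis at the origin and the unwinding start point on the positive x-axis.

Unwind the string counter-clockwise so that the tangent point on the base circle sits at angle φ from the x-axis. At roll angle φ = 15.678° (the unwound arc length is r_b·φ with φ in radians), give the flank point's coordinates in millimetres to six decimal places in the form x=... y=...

pitch radius r_p = m·N/2 = 1.452·23/2 = 16.698000
base radius r_b = r_p·cos α = 16.698000·cos 20.664° = 15.623750
roll angle φ = 15.678° = 0.27363272 rad
x = r_b·(cos φ + φ·sin φ) = 15.623750·(0.96279558 + 0.27363272·0.27023078) = 16.197760
y = r_b·(sin φ − φ·cos φ) = 15.623750·(0.27023078 − 0.27363272·0.96279558) = 0.105904

x=16.197760 y=0.105904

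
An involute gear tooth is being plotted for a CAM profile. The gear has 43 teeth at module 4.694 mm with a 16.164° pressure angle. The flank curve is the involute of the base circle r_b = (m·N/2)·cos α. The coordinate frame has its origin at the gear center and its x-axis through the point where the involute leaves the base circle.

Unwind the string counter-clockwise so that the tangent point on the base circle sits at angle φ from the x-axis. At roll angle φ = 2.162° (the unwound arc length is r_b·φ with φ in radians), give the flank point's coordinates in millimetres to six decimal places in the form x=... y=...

pitch radius r_p = m·N/2 = 4.694·43/2 = 100.921000
base radius r_b = r_p·cos α = 100.921000·cos 16.164° = 96.931471
roll angle φ = 2.162° = 0.03773402 rad
x = r_b·(cos φ + φ·sin φ) = 96.931471·(0.99928816 + 0.03773402·0.03772506) = 97.000455
y = r_b·(sin φ − φ·cos φ) = 96.931471·(0.03772506 − 0.03773402·0.99928816) = 0.001736

x=97.000455 y=0.001736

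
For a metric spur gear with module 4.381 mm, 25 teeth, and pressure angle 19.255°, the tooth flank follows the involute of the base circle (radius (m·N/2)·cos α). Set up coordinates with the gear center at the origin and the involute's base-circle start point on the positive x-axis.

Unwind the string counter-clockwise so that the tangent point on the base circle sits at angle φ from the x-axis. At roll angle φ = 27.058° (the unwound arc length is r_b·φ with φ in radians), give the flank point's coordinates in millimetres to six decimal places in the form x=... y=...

pitch radius r_p = m·N/2 = 4.381·25/2 = 54.762500
base radius r_b = r_p·cos α = 54.762500·cos 19.255° = 51.699099
roll angle φ = 27.058° = 0.47225119 rad
x = r_b·(cos φ + φ·sin φ) = 51.699099·(0.89054650 + 0.47225119·0.45489222) = 57.146628
y = r_b·(sin φ − φ·cos φ) = 51.699099·(0.45489222 − 0.47225119·0.89054650) = 1.774860

x=57.146628 y=1.774860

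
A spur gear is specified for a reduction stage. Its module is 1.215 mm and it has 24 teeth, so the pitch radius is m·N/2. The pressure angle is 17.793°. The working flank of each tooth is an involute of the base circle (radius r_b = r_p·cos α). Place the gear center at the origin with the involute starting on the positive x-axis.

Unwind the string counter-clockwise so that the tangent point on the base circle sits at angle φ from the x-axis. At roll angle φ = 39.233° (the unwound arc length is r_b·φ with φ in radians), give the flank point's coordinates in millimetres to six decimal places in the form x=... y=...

x=16.765517 y=1.417211

pitch radius r_p = m·N/2 = 1.215·24/2 = 14.580000
base radius r_b = r_p·cos α = 14.580000·cos 17.793° = 13.882591
roll angle φ = 39.233° = 0.68474503 rad
x = r_b·(cos φ + φ·sin φ) = 13.882591·(0.77458034 + 0.68474503·0.63247553) = 16.765517
y = r_b·(sin φ − φ·cos φ) = 13.882591·(0.63247553 − 0.68474503·0.77458034) = 1.417211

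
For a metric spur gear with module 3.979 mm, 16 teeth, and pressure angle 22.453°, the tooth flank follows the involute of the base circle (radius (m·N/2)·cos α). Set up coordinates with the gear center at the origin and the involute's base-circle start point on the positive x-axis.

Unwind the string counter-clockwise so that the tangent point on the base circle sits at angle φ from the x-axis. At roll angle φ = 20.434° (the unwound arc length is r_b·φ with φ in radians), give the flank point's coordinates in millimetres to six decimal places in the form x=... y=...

pitch radius r_p = m·N/2 = 3.979·16/2 = 31.832000
base radius r_b = r_p·cos α = 31.832000·cos 22.453° = 29.418916
roll angle φ = 20.434° = 0.35664058 rad
x = r_b·(cos φ + φ·sin φ) = 29.418916·(0.93707498 + 0.35664058·0.34912818) = 31.230776
y = r_b·(sin φ − φ·cos φ) = 29.418916·(0.34912818 − 0.35664058·0.93707498) = 0.439201

x=31.230776 y=0.439201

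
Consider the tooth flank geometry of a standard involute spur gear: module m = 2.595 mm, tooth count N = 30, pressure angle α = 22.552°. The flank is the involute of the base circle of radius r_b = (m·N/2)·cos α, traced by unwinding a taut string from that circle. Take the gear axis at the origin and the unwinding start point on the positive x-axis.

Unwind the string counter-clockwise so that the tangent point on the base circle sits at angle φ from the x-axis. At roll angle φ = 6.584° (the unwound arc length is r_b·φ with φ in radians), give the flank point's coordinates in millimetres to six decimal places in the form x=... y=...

pitch radius r_p = m·N/2 = 2.595·30/2 = 38.925000
base radius r_b = r_p·cos α = 38.925000·cos 22.552° = 35.948477
roll angle φ = 6.584° = 0.11491248 rad
x = r_b·(cos φ + φ·sin φ) = 35.948477·(0.99340482 + 0.11491248·0.11465974) = 36.185042
y = r_b·(sin φ − φ·cos φ) = 35.948477·(0.11465974 − 0.11491248·0.99340482) = 0.018159

x=36.185042 y=0.018159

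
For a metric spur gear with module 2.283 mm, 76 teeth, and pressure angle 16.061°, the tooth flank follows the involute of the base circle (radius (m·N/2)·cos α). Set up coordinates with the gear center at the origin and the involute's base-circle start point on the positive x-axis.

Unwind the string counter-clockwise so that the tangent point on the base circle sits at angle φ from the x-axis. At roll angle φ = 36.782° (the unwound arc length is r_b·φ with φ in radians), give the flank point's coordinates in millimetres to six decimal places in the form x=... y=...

x=98.816793 y=7.053591

pitch radius r_p = m·N/2 = 2.283·76/2 = 86.754000
base radius r_b = r_p·cos α = 86.754000·cos 16.061° = 83.367791
roll angle φ = 36.782° = 0.64196701 rad
x = r_b·(cos φ + φ·sin φ) = 83.367791·(0.80091952 + 0.64196701·0.59877201) = 98.816793
y = r_b·(sin φ − φ·cos φ) = 83.367791·(0.59877201 − 0.64196701·0.80091952) = 7.053591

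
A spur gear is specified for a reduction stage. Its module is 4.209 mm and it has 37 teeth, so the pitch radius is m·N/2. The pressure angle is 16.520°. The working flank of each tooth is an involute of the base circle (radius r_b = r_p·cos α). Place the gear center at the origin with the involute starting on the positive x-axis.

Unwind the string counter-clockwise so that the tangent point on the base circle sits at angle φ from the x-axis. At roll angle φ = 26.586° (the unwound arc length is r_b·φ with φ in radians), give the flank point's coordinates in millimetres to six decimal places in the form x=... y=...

pitch radius r_p = m·N/2 = 4.209·37/2 = 77.866500
base radius r_b = r_p·cos α = 77.866500·cos 16.520° = 74.652213
roll angle φ = 26.586° = 0.46401323 rad
x = r_b·(cos φ + φ·sin φ) = 74.652213·(0.89426362 + 0.46401323·0.44754059) = 82.261391
y = r_b·(sin φ − φ·cos φ) = 74.652213·(0.44754059 − 0.46401323·0.89426362) = 2.432948

x=82.261391 y=2.432948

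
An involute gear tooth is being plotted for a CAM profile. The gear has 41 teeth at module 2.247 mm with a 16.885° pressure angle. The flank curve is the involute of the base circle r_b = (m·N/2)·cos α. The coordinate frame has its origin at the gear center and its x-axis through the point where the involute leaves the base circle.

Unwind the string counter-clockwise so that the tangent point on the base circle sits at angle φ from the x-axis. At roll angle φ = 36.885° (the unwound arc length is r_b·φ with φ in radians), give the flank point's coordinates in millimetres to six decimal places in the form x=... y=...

x=52.286555 y=3.759867

pitch radius r_p = m·N/2 = 2.247·41/2 = 46.063500
base radius r_b = r_p·cos α = 46.063500·cos 16.885° = 44.077687
roll angle φ = 36.885° = 0.64376469 rad
x = r_b·(cos φ + φ·sin φ) = 44.077687·(0.79984182 + 0.64376469·0.60021085) = 52.286555
y = r_b·(sin φ − φ·cos φ) = 44.077687·(0.60021085 − 0.64376469·0.79984182) = 3.759867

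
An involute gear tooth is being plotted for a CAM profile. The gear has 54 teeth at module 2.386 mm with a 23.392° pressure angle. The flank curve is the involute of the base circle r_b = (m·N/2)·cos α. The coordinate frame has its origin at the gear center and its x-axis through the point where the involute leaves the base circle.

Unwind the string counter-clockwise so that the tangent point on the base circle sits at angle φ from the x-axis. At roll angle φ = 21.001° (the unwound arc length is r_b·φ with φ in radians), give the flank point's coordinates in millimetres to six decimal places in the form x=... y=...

x=62.966589 y=0.957573

pitch radius r_p = m·N/2 = 2.386·54/2 = 64.422000
base radius r_b = r_p·cos α = 64.422000·cos 23.392° = 59.127160
roll angle φ = 21.001° = 0.36653660 rad
x = r_b·(cos φ + φ·sin φ) = 59.127160·(0.93357417 + 0.36653660·0.35838424) = 62.966589
y = r_b·(sin φ − φ·cos φ) = 59.127160·(0.35838424 − 0.36653660·0.93357417) = 0.957573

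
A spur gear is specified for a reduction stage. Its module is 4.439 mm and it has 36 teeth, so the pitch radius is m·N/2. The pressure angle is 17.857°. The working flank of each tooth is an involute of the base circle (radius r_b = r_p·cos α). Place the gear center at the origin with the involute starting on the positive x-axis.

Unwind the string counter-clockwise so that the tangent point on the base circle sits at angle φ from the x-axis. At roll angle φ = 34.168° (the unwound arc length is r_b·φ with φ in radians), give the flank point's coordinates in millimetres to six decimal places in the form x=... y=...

x=88.397121 y=5.187525

pitch radius r_p = m·N/2 = 4.439·36/2 = 79.902000
base radius r_b = r_p·cos α = 79.902000·cos 17.857° = 76.052706
roll angle φ = 34.168° = 0.59634410 rad
x = r_b·(cos φ + φ·sin φ) = 76.052706·(0.82739437 + 0.59634410·0.56162136) = 88.397121
y = r_b·(sin φ − φ·cos φ) = 76.052706·(0.56162136 − 0.59634410·0.82739437) = 5.187525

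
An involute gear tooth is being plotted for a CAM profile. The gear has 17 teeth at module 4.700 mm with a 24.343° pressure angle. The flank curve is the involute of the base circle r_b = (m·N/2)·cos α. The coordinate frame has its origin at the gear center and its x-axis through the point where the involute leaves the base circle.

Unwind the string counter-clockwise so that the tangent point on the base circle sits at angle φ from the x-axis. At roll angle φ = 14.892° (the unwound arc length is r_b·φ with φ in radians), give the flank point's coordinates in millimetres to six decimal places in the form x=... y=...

pitch radius r_p = m·N/2 = 4.700·17/2 = 39.950000
base radius r_b = r_p·cos α = 39.950000·cos 24.343° = 36.398213
roll angle φ = 14.892° = 0.25991443 rad
x = r_b·(cos φ + φ·sin φ) = 36.398213·(0.96641197 + 0.25991443·0.25699786) = 37.606976
y = r_b·(sin φ − φ·cos φ) = 36.398213·(0.25699786 − 0.25991443·0.96641197) = 0.211599

x=37.606976 y=0.211599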